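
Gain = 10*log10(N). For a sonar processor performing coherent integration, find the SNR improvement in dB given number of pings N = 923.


Gain = 10*log10(923) = 29.65

29.65 dB


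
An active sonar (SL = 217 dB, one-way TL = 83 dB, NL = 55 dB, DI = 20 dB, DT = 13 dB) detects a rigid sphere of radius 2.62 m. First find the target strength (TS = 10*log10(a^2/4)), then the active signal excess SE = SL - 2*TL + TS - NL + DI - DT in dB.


Step 1: TS = 10*log10(2.62^2/4) = 2.35 dB
Step 2: SE = SL - 2*TL + TS - NL + DI - DT = 217 - 2*83 + (2.35) - 55 + 20 - 13 = 5.35

5.35 dB


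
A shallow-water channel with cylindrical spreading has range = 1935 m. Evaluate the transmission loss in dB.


TL = 10*log10(1935) = 32.87

32.87 dB


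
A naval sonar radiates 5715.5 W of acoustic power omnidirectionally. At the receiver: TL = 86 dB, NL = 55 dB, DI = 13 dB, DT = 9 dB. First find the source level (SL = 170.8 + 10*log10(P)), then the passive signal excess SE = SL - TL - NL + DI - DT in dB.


Step 1: SL = 170.8 + 10*log10(5715.5) = 208.37 dB
Step 2: SE = SL - TL - NL + DI - DT = 208.37 - 86 - 55 + 13 - 9 = 71.37

71.37 dB


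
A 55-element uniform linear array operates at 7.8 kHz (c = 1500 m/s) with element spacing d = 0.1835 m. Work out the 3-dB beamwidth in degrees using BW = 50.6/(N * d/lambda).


Step 1: lambda = 1500/7800 = 0.19231 m
Step 2: d/lambda = 0.1835/0.19231 = 0.9542
Step 3: BW = 50.6/(N * d/lambda) = 50.6/(55 * 0.9542) = 0.96

0.96 deg


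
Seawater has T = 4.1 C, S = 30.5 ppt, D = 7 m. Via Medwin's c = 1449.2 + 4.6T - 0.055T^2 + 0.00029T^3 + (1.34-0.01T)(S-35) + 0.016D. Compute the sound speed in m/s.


c = 1449.2 + 4.6*4.1 - 0.055*4.1^2 + 0.00029*4.1^3 + (1.34 - 0.01*4.1)*(30.5 - 35) + 0.016*7 = 1461.42

1461.42 m/s


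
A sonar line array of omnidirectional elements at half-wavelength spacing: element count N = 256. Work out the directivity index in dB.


DI = 10*log10(256) = 24.08

24.08 dB


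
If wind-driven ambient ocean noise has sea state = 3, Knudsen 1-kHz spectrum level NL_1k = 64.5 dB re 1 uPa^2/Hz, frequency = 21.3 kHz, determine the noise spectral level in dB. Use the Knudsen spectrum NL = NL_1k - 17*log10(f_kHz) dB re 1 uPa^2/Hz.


NL = NL_1k - 17*log10(f_kHz) = 64.5 - 17*log10(21.3) = 64.5 - (22.58) = 41.92

41.92 dB


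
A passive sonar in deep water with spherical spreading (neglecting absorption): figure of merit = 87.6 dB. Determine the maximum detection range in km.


At max range FOM = TL, so 20*log10(R) = 87.6
R = 10^(87.6/20) = 23988.33 m = 23.99 km

23.99 km


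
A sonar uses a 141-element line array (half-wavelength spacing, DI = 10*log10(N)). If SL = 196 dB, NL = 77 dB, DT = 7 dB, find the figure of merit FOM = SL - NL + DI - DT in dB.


Step 1: DI = 10*log10(141) = 21.49 dB
Step 2: FOM = SL - NL + DI - DT = 196 - 77 + 21.49 - 7 = 133.49

133.49 dB


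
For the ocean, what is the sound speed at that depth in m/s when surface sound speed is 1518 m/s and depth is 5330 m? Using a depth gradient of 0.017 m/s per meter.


c = 1518 + 0.017 * 5330 = 1608.61

1608.61 m/s


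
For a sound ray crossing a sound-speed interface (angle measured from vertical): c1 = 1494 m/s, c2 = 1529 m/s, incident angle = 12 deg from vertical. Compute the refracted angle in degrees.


sin(theta2) = (c2/c1)*sin(theta1) = (1529/1494)*sin(12 deg) = 0.21278
theta2 = arcsin(0.21278) = 12.29

12.29 deg


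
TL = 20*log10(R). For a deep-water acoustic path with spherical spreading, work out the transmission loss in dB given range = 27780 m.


88.87 dB


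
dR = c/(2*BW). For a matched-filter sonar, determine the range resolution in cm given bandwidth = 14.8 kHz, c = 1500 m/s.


5.07 cm


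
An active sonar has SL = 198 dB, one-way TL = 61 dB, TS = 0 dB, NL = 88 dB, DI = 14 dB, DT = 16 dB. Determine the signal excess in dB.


-14 dB


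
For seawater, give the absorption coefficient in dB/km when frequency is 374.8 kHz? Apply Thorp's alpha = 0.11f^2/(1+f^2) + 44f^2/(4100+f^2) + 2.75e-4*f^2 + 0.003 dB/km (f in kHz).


f^2 = 140475.04
alpha = 0.11*140475.04/(1+140475.04) + 44*140475.04/(4100+140475.04) + 2.75e-4*140475.04 + 0.003 = 81.496

81.496 dB/km


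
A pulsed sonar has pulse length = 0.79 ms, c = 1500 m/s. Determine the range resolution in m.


dR = c*tau/2 = 1500 * 0.79e-3 / 2 = 0.5925

0.5925 m


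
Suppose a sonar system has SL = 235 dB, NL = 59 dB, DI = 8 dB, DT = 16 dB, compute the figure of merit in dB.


FOM = SL - NL + DI - DT = 235 - 59 + 8 - 16 = 168

168 dB


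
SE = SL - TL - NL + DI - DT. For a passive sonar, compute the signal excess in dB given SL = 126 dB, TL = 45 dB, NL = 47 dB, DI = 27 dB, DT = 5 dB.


SE = SL - TL - NL + DI - DT = 126 - 45 - 47 + 27 - 5 = 56

56 dB


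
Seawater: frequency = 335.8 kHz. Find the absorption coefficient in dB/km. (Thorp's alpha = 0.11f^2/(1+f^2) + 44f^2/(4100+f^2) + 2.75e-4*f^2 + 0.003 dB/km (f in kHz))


73.579 dB/km


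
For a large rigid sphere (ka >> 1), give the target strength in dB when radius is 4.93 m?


TS = 10*log10(4.93^2 / 4) = 10*log10(6.076225) = 7.84

7.84 dB


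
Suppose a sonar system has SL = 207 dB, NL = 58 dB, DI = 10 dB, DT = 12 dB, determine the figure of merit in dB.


FOM = SL - NL + DI - DT = 207 - 58 + 10 - 12 = 147

147 dB


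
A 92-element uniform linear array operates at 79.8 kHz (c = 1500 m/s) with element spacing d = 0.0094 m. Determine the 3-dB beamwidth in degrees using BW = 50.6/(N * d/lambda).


1.1 deg


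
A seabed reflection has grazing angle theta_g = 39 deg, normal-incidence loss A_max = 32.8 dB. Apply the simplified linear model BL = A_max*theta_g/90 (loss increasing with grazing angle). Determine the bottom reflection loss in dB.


BL = A_max * theta_g / 90 = 32.8 * 39 / 90 = 14.21

14.21 dB


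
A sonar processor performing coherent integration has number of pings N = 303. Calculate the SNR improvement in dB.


Gain = 10*log10(303) = 24.81

24.81 dB


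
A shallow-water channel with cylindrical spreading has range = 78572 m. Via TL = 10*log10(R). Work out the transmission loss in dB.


48.95 dB


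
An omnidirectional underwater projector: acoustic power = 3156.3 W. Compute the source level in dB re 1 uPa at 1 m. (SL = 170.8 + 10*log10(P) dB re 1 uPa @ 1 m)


SL = 170.8 + 10*log10(3156.3) = 170.8 + 34.99 = 205.79

205.79 dB


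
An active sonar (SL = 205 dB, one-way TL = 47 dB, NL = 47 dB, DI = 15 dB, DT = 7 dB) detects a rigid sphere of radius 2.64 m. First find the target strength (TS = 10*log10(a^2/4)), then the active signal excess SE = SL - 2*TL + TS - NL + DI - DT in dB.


Step 1: TS = 10*log10(2.64^2/4) = 2.41 dB
Step 2: SE = SL - 2*TL + TS - NL + DI - DT = 205 - 2*47 + (2.41) - 47 + 15 - 7 = 74.41

74.41 dB


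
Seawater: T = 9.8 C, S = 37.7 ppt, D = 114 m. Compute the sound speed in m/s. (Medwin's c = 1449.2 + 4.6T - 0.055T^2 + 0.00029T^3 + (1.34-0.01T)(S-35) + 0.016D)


c = 1449.2 + 4.6*9.8 - 0.055*9.8^2 + 0.00029*9.8^3 + (1.34 - 0.01*9.8)*(37.7 - 35) + 0.016*114 = 1494.45

1494.45 m/s


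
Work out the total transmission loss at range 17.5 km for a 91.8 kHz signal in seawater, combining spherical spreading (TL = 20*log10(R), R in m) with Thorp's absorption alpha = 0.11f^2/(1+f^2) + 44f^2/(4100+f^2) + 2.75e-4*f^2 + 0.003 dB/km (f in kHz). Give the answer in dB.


Step 1 (Thorp): alpha = 0.11*8427.24/(1+8427.24) + 44*8427.24/(4100+8427.24) + 2.75e-4*8427.24 + 0.003 = 32.0299 dB/km
Step 2: TL_spread = 20*log10(17500) = 84.86 dB
Step 3: TL_abs = alpha*R = 32.0299 * 17.5 = 560.52 dB
Step 4: TL_total = 84.86 + 560.52 = 645.38

645.38 dB


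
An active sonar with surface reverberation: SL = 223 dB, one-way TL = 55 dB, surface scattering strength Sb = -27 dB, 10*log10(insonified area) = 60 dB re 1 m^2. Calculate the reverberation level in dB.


RL = SL - 2*TL + Sb + 10*log10(A) = 223 - 2*55 + (-27) + 60 = 146

146 dB


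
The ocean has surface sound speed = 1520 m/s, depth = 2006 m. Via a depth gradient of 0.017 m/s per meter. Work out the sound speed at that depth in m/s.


1554.102 m/s


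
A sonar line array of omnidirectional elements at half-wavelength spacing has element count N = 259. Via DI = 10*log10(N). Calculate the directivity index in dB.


DI = 10*log10(259) = 24.13

24.13 dB


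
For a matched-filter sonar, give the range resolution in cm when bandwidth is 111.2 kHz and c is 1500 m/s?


dR = c/(2*BW) = 1500 / (2 * 111.2e3) = 0.0067 m = 0.67 cm

0.67 cm


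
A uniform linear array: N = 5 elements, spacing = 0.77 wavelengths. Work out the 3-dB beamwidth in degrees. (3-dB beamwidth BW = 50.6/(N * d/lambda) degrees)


13.14 deg


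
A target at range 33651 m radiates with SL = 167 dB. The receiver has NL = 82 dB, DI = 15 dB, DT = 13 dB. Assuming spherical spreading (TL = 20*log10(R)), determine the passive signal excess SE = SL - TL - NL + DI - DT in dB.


Step 1: TL = 20*log10(33651) = 90.54 dB
Step 2: SE = 167 - 90.54 - 82 + 15 - 13 = -3.54

-3.54 dB


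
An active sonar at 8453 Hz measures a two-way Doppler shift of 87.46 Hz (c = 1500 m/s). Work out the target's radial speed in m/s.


From fd = 2*f*v/c, v = c*fd/(2*f) = 1500 * 87.46 / (2*8453) = 7.76

7.76 m/s


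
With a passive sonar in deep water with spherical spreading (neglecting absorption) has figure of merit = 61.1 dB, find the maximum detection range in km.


At max range FOM = TL, so 20*log10(R) = 61.1
R = 10^(61.1/20) = 1135.01 m = 1.14 km

1.14 km


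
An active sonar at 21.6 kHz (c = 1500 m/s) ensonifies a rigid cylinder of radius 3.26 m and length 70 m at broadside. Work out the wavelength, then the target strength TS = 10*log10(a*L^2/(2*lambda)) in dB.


Step 1: lambda = c/f = 1500/21600 = 0.06944 m
Step 2: TS = 10*log10(a*L^2/(2*lambda)) = 10*log10(3.26*70^2/(2*0.06944)) = 50.61

50.61 dB


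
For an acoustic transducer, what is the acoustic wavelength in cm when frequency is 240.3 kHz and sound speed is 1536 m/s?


lambda = c/f = 1536 / 240300 = 0.0064 m = 0.64 cm

0.64 cm


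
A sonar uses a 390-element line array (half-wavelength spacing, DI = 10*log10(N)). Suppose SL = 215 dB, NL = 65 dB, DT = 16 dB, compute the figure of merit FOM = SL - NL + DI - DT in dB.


Step 1: DI = 10*log10(390) = 25.91 dB
Step 2: FOM = SL - NL + DI - DT = 215 - 65 + 25.91 - 16 = 159.91

159.91 dB


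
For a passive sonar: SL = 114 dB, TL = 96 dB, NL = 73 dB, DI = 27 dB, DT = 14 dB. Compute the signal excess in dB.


-42 dB


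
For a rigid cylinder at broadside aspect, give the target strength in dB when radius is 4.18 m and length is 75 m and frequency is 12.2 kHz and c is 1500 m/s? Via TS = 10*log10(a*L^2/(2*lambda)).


lambda = 1500/12200 = 0.12295 m
TS = 10*log10(4.18*75^2/(2*0.12295)) = 49.81

49.81 dB


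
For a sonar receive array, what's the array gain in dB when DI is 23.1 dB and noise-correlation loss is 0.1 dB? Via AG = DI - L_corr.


23.0 dB


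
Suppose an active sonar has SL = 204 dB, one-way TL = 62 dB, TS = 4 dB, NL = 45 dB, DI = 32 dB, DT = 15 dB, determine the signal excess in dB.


SE = SL - 2*TL + TS - NL + DI - DT = 204 - 2*62 + (4) - 45 + 32 - 15 = 56

56 dB


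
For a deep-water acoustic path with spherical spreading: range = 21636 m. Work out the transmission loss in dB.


TL = 20*log10(21636) = 86.7

86.7 dB


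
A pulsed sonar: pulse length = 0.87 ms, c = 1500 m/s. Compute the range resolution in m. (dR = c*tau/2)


dR = c*tau/2 = 1500 * 0.87e-3 / 2 = 0.6525

0.6525 m


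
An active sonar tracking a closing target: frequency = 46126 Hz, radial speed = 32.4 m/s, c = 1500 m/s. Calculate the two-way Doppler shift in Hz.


1992.64 Hz


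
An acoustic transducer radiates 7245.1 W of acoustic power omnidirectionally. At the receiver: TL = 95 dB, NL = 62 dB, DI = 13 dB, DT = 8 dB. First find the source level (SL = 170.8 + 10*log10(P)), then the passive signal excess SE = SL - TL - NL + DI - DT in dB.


Step 1: SL = 170.8 + 10*log10(7245.1) = 209.4 dB
Step 2: SE = SL - TL - NL + DI - DT = 209.4 - 95 - 62 + 13 - 8 = 57.4

57.4 dB


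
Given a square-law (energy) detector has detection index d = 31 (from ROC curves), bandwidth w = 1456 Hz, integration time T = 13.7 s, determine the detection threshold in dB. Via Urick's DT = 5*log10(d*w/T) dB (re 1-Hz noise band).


DT = 5*log10(d*w/T) = 5*log10(31 * 1456 / 13.7) = 5*log10(3294.6) = 17.59

17.59 dB


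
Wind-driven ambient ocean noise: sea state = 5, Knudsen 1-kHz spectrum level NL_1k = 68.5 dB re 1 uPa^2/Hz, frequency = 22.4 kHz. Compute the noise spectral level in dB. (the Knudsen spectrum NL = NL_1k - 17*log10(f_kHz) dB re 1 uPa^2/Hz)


NL = NL_1k - 17*log10(f_kHz) = 68.5 - 17*log10(22.4) = 68.5 - (22.95) = 45.55

45.55 dB


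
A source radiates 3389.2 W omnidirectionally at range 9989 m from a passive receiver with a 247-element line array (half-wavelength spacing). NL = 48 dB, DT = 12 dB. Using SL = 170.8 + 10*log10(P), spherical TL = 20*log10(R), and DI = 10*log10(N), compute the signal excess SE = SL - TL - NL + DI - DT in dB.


Step 1: SL = 170.8 + 10*log10(3389.2) = 206.1 dB
Step 2: TL = 20*log10(9989) = 79.99 dB
Step 3: DI = 10*log10(247) = 23.93 dB
Step 4: SE = SL - TL - NL + DI - DT = 206.1 - 79.99 - 48 + 23.93 - 12 = 90.04

90.04 dB


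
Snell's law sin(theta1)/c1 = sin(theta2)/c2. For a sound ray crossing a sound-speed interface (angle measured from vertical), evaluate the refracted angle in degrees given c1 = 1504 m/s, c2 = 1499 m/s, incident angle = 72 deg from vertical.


71.42 deg


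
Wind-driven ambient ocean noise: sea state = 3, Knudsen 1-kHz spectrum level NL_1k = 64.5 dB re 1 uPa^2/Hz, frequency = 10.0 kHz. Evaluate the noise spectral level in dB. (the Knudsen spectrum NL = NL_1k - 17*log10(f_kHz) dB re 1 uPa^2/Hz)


NL = NL_1k - 17*log10(f_kHz) = 64.5 - 17*log10(10.0) = 64.5 - (17.0) = 47.5

47.5 dB


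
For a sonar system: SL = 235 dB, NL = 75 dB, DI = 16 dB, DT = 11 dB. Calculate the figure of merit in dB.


165 dB


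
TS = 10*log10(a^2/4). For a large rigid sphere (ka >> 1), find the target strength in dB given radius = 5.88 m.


9.37 dB


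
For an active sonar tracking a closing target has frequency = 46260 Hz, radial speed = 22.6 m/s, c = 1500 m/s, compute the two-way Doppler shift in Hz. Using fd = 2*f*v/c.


1393.97 Hz


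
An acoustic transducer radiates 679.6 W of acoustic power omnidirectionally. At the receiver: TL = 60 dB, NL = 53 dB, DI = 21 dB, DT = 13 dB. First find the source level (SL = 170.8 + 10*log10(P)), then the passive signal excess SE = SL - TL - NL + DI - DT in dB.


Step 1: SL = 170.8 + 10*log10(679.6) = 199.12 dB
Step 2: SE = SL - TL - NL + DI - DT = 199.12 - 60 - 53 + 21 - 13 = 94.12

94.12 dB


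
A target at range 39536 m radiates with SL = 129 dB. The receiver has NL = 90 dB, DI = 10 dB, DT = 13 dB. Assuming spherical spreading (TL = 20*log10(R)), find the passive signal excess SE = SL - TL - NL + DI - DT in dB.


-55.94 dB


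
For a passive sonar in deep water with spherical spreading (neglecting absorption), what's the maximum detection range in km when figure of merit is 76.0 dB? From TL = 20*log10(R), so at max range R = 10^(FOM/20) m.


6.31 km


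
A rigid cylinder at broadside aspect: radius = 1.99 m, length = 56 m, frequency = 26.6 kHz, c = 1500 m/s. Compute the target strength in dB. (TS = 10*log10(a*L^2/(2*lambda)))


lambda = 1500/26600 = 0.05639 m
TS = 10*log10(1.99*56^2/(2*0.05639)) = 47.43

47.43 dB


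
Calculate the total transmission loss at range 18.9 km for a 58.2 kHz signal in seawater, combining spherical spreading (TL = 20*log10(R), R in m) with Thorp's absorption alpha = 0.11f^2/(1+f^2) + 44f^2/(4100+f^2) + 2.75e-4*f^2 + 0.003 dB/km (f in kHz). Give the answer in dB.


481.49 dB


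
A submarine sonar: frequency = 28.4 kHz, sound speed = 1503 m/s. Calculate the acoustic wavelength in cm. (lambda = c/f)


lambda = c/f = 1503 / 28400 = 0.0529 m = 5.29 cm

5.29 cm


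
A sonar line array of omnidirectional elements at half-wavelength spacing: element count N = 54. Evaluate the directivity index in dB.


DI = 10*log10(54) = 17.32

17.32 dB


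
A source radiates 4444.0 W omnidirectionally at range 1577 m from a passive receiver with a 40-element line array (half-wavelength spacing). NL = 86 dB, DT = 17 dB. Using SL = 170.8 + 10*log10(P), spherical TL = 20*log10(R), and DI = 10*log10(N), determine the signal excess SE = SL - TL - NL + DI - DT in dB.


56.34 dB


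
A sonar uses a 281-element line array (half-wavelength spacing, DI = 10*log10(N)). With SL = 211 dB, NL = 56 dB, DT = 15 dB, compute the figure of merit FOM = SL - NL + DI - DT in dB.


Step 1: DI = 10*log10(281) = 24.49 dB
Step 2: FOM = SL - NL + DI - DT = 211 - 56 + 24.49 - 15 = 164.49

164.49 dB


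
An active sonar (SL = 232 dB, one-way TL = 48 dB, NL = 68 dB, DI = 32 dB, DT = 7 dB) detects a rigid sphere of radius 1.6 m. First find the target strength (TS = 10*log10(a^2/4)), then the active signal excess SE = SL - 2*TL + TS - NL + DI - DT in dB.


Step 1: TS = 10*log10(1.6^2/4) = -1.94 dB
Step 2: SE = SL - 2*TL + TS - NL + DI - DT = 232 - 2*48 + (-1.94) - 68 + 32 - 7 = 91.06

91.06 dB


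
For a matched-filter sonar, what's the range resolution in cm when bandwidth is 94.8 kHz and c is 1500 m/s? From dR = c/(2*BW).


dR = c/(2*BW) = 1500 / (2 * 94.8e3) = 0.0079 m = 0.79 cm

0.79 cm


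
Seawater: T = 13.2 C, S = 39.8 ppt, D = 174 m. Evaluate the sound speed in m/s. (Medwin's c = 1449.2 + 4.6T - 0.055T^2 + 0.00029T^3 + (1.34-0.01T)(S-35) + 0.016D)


1509.59 m/s


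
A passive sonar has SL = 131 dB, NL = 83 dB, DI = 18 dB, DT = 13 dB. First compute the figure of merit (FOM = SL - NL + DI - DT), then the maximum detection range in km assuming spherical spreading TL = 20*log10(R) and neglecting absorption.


Step 1: FOM = SL - NL + DI - DT = 131 - 83 + 18 - 13 = 53 dB
Step 2: at max range FOM = TL = 20*log10(R), so R = 10^(53/20) = 446.68 m = 0.45 km

0.45 km


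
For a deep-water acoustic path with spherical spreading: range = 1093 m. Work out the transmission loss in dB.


60.77 dB


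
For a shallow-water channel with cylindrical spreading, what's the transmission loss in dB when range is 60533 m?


TL = 10*log10(60533) = 47.82

47.82 dB


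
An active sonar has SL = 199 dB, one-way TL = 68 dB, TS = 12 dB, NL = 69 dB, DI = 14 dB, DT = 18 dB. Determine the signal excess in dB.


SE = SL - 2*TL + TS - NL + DI - DT = 199 - 2*68 + (12) - 69 + 14 - 18 = 2

2 dB


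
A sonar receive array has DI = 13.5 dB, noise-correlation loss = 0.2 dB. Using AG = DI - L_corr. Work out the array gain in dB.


13.3 dB


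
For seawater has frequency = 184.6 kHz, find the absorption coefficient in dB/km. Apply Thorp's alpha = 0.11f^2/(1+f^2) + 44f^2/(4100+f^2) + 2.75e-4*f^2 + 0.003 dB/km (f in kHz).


f^2 = 34077.16
alpha = 0.11*34077.16/(1+34077.16) + 44*34077.16/(4100+34077.16) + 2.75e-4*34077.16 + 0.003 = 48.759

48.759 dB/km


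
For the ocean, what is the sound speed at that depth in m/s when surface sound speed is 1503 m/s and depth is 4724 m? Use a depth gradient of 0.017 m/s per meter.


1583.308 m/s


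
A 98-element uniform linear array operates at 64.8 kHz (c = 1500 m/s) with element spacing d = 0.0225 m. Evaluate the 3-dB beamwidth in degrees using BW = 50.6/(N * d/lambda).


Step 1: lambda = 1500/64800 = 0.02315 m
Step 2: d/lambda = 0.0225/0.02315 = 0.9719
Step 3: BW = 50.6/(N * d/lambda) = 50.6/(98 * 0.9719) = 0.53

0.53 deg


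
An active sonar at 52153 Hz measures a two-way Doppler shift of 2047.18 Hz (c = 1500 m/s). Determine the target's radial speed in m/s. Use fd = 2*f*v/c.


From fd = 2*f*v/c, v = c*fd/(2*f) = 1500 * 2047.18 / (2*52153) = 29.44

29.44 m/s


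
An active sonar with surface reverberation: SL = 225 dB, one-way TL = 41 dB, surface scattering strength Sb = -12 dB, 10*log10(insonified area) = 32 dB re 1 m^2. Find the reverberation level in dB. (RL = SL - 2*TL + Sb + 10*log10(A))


RL = SL - 2*TL + Sb + 10*log10(A) = 225 - 2*41 + (-12) + 32 = 163

163 dB


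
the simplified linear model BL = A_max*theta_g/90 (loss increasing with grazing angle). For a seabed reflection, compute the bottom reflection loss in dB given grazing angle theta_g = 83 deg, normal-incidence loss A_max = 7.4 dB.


BL = A_max * theta_g / 90 = 7.4 * 83 / 90 = 6.82

6.82 dB


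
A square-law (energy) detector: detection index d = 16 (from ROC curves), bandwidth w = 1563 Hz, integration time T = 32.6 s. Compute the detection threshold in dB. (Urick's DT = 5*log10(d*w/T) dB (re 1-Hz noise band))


14.42 dB


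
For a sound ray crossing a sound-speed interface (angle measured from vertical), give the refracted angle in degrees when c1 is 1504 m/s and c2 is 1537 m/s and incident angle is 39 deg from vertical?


sin(theta2) = (c2/c1)*sin(theta1) = (1537/1504)*sin(39 deg) = 0.64313
theta2 = arcsin(0.64313) = 40.03

40.03 deg


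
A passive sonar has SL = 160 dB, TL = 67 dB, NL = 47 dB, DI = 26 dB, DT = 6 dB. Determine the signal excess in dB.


SE = SL - TL - NL + DI - DT = 160 - 67 - 47 + 26 - 6 = 66

66 dB


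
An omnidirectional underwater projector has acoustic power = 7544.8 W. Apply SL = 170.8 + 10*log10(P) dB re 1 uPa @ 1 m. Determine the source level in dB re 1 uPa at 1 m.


SL = 170.8 + 10*log10(7544.8) = 170.8 + 38.78 = 209.58

209.58 dB


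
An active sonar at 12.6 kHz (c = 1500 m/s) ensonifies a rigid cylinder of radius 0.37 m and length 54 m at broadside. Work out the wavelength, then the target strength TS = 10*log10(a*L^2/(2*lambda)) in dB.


Step 1: lambda = c/f = 1500/12600 = 0.11905 m
Step 2: TS = 10*log10(a*L^2/(2*lambda)) = 10*log10(0.37*54^2/(2*0.11905)) = 36.56

36.56 dB


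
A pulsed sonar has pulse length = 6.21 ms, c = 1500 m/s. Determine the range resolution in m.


dR = c*tau/2 = 1500 * 6.21e-3 / 2 = 4.6575

4.6575 m


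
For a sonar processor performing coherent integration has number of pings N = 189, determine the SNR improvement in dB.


Gain = 10*log10(189) = 22.76

22.76 dB


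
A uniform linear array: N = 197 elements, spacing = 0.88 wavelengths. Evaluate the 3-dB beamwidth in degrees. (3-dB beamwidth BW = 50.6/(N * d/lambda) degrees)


BW = 50.6 / (197 * 0.88) = 50.6 / 173.36 = 0.29

0.29 deg


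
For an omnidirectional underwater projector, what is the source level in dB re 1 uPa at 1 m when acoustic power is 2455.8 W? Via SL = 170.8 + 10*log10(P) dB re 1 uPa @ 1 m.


204.7 dB


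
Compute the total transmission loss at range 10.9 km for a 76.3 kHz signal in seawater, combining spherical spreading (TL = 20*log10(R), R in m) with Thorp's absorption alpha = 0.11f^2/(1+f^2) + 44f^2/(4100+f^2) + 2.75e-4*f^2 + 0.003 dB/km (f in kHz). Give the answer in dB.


Step 1 (Thorp): alpha = 0.11*5821.69/(1+5821.69) + 44*5821.69/(4100+5821.69) + 2.75e-4*5821.69 + 0.003 = 27.5316 dB/km
Step 2: TL_spread = 20*log10(10900) = 80.75 dB
Step 3: TL_abs = alpha*R = 27.5316 * 10.9 = 300.09 dB
Step 4: TL_total = 80.75 + 300.09 = 380.84

380.84 dB


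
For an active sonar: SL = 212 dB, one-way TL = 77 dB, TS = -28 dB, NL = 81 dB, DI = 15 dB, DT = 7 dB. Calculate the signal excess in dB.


SE = SL - 2*TL + TS - NL + DI - DT = 212 - 2*77 + (-28) - 81 + 15 - 7 = -43

-43 dB


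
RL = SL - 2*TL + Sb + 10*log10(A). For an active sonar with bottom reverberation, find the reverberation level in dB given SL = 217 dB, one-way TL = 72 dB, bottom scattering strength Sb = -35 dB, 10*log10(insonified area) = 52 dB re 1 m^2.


RL = SL - 2*TL + Sb + 10*log10(A) = 217 - 2*72 + (-35) + 52 = 90

90 dB


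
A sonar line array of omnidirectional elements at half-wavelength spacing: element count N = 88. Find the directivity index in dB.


19.44 dB


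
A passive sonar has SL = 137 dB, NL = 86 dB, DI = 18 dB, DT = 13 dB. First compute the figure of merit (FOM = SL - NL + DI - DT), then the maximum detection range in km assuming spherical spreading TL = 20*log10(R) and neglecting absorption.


Step 1: FOM = SL - NL + DI - DT = 137 - 86 + 18 - 13 = 56 dB
Step 2: at max range FOM = TL = 20*log10(R), so R = 10^(56/20) = 630.96 m = 0.63 km

0.63 km


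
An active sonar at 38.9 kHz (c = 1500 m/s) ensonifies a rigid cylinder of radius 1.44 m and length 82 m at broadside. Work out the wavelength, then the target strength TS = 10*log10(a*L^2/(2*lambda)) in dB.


Step 1: lambda = c/f = 1500/38900 = 0.03856 m
Step 2: TS = 10*log10(a*L^2/(2*lambda)) = 10*log10(1.44*82^2/(2*0.03856)) = 50.99

50.99 dB


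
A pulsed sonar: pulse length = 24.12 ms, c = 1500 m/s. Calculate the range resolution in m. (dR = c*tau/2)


18.09 m


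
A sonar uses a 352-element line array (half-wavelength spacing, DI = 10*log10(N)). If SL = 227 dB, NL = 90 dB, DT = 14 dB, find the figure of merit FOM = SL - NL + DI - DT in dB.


Step 1: DI = 10*log10(352) = 25.47 dB
Step 2: FOM = SL - NL + DI - DT = 227 - 90 + 25.47 - 14 = 148.47

148.47 dB


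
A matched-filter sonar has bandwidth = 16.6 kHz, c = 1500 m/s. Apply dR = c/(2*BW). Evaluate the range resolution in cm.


4.52 cm


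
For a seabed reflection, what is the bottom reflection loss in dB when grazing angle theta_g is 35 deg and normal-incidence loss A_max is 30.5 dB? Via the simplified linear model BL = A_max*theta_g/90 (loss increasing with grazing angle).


11.86 dB


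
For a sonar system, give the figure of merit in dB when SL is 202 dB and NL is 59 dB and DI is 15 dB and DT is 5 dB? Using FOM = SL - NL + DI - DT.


153 dB


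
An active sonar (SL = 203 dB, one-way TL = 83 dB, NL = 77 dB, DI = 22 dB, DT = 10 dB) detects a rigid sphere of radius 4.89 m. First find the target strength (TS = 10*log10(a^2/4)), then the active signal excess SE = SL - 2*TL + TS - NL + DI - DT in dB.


Step 1: TS = 10*log10(4.89^2/4) = 7.77 dB
Step 2: SE = SL - 2*TL + TS - NL + DI - DT = 203 - 2*83 + (7.77) - 77 + 22 - 10 = -20.23

-20.23 dB


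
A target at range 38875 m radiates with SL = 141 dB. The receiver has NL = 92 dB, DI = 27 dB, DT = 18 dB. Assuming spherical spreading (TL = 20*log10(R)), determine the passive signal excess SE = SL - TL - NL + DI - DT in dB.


-33.79 dB


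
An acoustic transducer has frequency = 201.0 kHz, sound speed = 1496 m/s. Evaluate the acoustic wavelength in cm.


lambda = c/f = 1496 / 201000 = 0.0074 m = 0.74 cm

0.74 cm


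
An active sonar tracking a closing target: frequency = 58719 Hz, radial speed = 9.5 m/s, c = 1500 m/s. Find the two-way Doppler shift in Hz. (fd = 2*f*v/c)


fd = 2*f*v/c = 2 * 58719 * 9.5 / 1500 = 743.77

743.77 Hz


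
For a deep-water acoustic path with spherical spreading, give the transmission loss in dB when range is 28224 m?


89.01 dB


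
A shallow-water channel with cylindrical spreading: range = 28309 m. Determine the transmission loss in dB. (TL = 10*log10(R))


TL = 10*log10(28309) = 44.52

44.52 dB


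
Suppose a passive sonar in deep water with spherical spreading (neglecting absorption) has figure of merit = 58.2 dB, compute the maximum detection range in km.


At max range FOM = TL, so 20*log10(R) = 58.2
R = 10^(58.2/20) = 812.83 m = 0.81 km

0.81 km


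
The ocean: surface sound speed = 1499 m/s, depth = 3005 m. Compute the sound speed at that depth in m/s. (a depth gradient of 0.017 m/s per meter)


1550.085 m/s


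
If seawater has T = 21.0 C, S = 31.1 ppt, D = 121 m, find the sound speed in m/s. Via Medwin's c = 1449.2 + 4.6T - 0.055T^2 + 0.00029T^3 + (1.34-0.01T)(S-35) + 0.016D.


c = 1449.2 + 4.6*21.0 - 0.055*21.0^2 + 0.00029*21.0^3 + (1.34 - 0.01*21.0)*(31.1 - 35) + 0.016*121 = 1521.76

1521.76 m/s


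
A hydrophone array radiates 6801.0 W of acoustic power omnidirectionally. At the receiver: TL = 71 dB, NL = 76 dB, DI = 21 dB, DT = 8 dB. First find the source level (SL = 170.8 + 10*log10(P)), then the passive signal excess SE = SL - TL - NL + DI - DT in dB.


Step 1: SL = 170.8 + 10*log10(6801.0) = 209.13 dB
Step 2: SE = SL - TL - NL + DI - DT = 209.13 - 71 - 76 + 21 - 8 = 75.13

75.13 dB


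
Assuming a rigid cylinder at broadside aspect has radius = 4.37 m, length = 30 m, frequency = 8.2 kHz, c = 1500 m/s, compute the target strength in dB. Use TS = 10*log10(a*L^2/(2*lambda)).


40.31 dB


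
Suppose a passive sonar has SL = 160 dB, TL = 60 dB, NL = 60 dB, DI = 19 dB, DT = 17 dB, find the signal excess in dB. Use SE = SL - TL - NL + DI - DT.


42 dB


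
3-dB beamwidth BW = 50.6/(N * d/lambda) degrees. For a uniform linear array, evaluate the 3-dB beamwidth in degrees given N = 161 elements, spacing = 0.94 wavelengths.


BW = 50.6 / (161 * 0.94) = 50.6 / 151.34 = 0.33

0.33 deg


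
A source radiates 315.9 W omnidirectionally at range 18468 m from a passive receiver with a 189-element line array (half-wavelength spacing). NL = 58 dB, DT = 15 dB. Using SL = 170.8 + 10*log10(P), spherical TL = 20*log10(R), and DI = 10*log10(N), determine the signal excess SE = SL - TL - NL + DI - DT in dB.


Step 1: SL = 170.8 + 10*log10(315.9) = 195.8 dB
Step 2: TL = 20*log10(18468) = 85.33 dB
Step 3: DI = 10*log10(189) = 22.76 dB
Step 4: SE = SL - TL - NL + DI - DT = 195.8 - 85.33 - 58 + 22.76 - 15 = 60.23

60.23 dB


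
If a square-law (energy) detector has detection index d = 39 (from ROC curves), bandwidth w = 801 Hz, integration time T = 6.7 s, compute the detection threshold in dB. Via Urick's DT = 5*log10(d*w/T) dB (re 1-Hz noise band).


DT = 5*log10(d*w/T) = 5*log10(39 * 801 / 6.7) = 5*log10(4662.54) = 18.34

18.34 dB


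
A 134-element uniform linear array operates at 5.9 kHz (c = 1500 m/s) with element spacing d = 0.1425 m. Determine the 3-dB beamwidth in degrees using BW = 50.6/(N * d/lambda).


0.67 deg


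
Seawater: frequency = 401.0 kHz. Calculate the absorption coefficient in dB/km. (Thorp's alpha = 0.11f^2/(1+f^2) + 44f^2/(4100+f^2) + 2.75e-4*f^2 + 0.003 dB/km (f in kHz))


f^2 = 160801.0
alpha = 0.11*160801.0/(1+160801.0) + 44*160801.0/(4100+160801.0) + 2.75e-4*160801.0 + 0.003 = 87.239

87.239 dB/km


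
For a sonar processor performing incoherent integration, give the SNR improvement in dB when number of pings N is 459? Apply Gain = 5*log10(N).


Gain = 5*log10(459) = 13.31

13.31 dB


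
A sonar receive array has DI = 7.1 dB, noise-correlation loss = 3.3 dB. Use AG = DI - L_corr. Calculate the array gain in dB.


AG = DI - L_corr = 7.1 - 3.3 = 3.8

3.8 dB


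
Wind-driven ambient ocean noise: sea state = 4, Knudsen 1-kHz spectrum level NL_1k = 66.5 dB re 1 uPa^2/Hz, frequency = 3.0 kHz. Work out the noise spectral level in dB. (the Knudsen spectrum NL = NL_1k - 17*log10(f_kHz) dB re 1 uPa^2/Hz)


NL = NL_1k - 17*log10(f_kHz) = 66.5 - 17*log10(3.0) = 66.5 - (8.11) = 58.39

58.39 dB


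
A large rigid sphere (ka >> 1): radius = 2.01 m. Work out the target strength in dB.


TS = 10*log10(2.01^2 / 4) = 10*log10(1.010025) = 0.04

0.04 dB


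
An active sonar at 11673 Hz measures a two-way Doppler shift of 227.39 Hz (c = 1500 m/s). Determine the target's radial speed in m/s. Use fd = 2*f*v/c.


From fd = 2*f*v/c, v = c*fd/(2*f) = 1500 * 227.39 / (2*11673) = 14.61

14.61 m/s


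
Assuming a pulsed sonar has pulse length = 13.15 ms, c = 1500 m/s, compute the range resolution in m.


dR = c*tau/2 = 1500 * 13.15e-3 / 2 = 9.8625

9.8625 m


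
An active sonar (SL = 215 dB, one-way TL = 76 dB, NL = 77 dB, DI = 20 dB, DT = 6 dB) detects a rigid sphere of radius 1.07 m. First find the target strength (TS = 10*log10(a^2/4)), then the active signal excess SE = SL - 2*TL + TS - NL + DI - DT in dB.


Step 1: TS = 10*log10(1.07^2/4) = -5.43 dB
Step 2: SE = SL - 2*TL + TS - NL + DI - DT = 215 - 2*76 + (-5.43) - 77 + 20 - 6 = -5.43

-5.43 dB


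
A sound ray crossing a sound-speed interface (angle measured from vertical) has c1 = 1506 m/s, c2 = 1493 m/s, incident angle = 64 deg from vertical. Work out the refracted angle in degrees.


sin(theta2) = (c2/c1)*sin(theta1) = (1493/1506)*sin(64 deg) = 0.89104
theta2 = arcsin(0.89104) = 63.0

63.0 deg


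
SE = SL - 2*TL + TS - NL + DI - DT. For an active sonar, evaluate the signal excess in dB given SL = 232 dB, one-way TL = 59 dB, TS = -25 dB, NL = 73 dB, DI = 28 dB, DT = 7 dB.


SE = SL - 2*TL + TS - NL + DI - DT = 232 - 2*59 + (-25) - 73 + 28 - 7 = 37

37 dB


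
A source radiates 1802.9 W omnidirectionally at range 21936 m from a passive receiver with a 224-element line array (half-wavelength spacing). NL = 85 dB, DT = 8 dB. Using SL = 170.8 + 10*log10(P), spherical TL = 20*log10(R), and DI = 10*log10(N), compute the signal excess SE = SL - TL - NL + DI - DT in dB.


Step 1: SL = 170.8 + 10*log10(1802.9) = 203.36 dB
Step 2: TL = 20*log10(21936) = 86.82 dB
Step 3: DI = 10*log10(224) = 23.5 dB
Step 4: SE = SL - TL - NL + DI - DT = 203.36 - 86.82 - 85 + 23.5 - 8 = 47.04

47.04 dB


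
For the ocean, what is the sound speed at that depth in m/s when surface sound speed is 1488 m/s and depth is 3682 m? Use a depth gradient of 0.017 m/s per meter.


c = 1488 + 0.017 * 3682 = 1550.594

1550.594 m/s


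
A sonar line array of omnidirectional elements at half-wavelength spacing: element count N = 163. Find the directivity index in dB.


DI = 10*log10(163) = 22.12

22.12 dB


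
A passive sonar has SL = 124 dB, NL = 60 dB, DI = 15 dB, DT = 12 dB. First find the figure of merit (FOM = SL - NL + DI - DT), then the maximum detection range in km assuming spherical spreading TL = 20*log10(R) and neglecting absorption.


Step 1: FOM = SL - NL + DI - DT = 124 - 60 + 15 - 12 = 67 dB
Step 2: at max range FOM = TL = 20*log10(R), so R = 10^(67/20) = 2238.72 m = 2.24 km

2.24 km


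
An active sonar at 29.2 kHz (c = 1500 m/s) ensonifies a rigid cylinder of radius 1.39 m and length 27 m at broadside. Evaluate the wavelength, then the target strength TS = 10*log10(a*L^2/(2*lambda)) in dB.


Step 1: lambda = c/f = 1500/29200 = 0.05137 m
Step 2: TS = 10*log10(a*L^2/(2*lambda)) = 10*log10(1.39*27^2/(2*0.05137)) = 39.94

39.94 dB


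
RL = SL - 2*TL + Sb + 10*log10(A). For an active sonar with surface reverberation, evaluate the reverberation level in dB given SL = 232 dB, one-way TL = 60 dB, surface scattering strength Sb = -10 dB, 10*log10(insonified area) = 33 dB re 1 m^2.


RL = SL - 2*TL + Sb + 10*log10(A) = 232 - 2*60 + (-10) + 33 = 135

135 dB


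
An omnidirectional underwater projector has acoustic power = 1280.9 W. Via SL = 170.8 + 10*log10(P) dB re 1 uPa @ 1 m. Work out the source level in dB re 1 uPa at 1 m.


201.88 dB


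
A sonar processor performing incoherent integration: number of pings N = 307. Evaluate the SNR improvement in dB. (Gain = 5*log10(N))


Gain = 5*log10(307) = 12.44

12.44 dB


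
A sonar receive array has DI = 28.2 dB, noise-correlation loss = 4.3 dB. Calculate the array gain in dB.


AG = DI - L_corr = 28.2 - 4.3 = 23.9

23.9 dB


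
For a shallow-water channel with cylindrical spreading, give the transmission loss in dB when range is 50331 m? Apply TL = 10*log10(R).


TL = 10*log10(50331) = 47.02

47.02 dB


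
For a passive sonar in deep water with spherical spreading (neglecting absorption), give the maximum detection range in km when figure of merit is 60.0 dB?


1.0 km


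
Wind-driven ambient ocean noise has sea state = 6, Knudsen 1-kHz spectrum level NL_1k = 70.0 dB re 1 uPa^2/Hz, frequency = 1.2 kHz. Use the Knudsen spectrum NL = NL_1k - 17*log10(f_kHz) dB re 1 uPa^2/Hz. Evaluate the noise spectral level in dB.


NL = NL_1k - 17*log10(f_kHz) = 70.0 - 17*log10(1.2) = 70.0 - (1.35) = 68.65

68.65 dB


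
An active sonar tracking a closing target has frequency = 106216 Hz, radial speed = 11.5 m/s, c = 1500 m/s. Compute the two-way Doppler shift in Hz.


fd = 2*f*v/c = 2 * 106216 * 11.5 / 1500 = 1628.65

1628.65 Hz


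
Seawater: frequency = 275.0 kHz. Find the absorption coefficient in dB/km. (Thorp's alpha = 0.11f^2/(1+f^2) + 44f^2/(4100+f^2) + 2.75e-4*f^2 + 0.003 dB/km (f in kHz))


f^2 = 75625.0
alpha = 0.11*75625.0/(1+75625.0) + 44*75625.0/(4100+75625.0) + 2.75e-4*75625.0 + 0.003 = 62.647

62.647 dB/km


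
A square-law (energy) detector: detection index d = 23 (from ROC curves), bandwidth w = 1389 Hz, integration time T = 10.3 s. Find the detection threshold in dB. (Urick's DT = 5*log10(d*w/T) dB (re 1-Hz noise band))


DT = 5*log10(d*w/T) = 5*log10(23 * 1389 / 10.3) = 5*log10(3101.65) = 17.46

17.46 dB


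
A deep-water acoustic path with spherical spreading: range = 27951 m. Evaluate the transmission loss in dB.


TL = 20*log10(27951) = 88.93

88.93 dB


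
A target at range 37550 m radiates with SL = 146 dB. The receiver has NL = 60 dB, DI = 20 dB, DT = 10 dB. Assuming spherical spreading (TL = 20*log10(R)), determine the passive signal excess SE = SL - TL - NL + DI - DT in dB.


Step 1: TL = 20*log10(37550) = 91.49 dB
Step 2: SE = 146 - 91.49 - 60 + 20 - 10 = 4.51

4.51 dB


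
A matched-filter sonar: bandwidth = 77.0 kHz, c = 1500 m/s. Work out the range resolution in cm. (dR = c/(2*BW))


0.97 cm


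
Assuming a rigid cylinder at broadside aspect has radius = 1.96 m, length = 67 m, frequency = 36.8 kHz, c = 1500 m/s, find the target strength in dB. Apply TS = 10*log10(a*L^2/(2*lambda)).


lambda = 1500/36800 = 0.04076 m
TS = 10*log10(1.96*67^2/(2*0.04076)) = 50.33

50.33 dB


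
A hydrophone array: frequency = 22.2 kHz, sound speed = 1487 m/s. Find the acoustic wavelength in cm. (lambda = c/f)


6.7 cm


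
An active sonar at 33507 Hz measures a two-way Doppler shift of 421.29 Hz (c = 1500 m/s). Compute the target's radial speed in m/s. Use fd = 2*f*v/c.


From fd = 2*f*v/c, v = c*fd/(2*f) = 1500 * 421.29 / (2*33507) = 9.43

9.43 m/s


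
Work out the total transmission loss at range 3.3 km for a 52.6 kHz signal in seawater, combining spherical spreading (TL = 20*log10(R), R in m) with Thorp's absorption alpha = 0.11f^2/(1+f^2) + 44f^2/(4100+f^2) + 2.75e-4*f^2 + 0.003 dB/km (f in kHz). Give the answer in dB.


Step 1 (Thorp): alpha = 0.11*2766.76/(1+2766.76) + 44*2766.76/(4100+2766.76) + 2.75e-4*2766.76 + 0.003 = 18.6023 dB/km
Step 2: TL_spread = 20*log10(3300) = 70.37 dB
Step 3: TL_abs = alpha*R = 18.6023 * 3.3 = 61.39 dB
Step 4: TL_total = 70.37 + 61.39 = 131.76

131.76 dB


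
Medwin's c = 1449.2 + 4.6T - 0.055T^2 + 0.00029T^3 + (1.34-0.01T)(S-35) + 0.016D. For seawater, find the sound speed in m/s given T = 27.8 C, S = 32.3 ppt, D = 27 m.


c = 1449.2 + 4.6*27.8 - 0.055*27.8^2 + 0.00029*27.8^3 + (1.34 - 0.01*27.8)*(32.3 - 35) + 0.016*27 = 1538.37

1538.37 m/s


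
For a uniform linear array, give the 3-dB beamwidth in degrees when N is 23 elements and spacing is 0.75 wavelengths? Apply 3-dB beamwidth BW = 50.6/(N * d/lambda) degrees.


BW = 50.6 / (23 * 0.75) = 50.6 / 17.25 = 2.93

2.93 deg


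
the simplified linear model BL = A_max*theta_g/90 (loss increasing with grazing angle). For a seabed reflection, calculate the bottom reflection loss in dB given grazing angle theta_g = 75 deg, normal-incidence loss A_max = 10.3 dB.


BL = A_max * theta_g / 90 = 10.3 * 75 / 90 = 8.58

8.58 dB


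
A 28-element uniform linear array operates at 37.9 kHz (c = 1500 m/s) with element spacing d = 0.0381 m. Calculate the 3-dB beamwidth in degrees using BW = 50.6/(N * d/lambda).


Step 1: lambda = 1500/37900 = 0.03958 m
Step 2: d/lambda = 0.0381/0.03958 = 0.9626
Step 3: BW = 50.6/(N * d/lambda) = 50.6/(28 * 0.9626) = 1.88

1.88 deg


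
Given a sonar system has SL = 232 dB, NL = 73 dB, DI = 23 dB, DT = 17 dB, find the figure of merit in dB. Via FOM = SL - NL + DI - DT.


165 dB


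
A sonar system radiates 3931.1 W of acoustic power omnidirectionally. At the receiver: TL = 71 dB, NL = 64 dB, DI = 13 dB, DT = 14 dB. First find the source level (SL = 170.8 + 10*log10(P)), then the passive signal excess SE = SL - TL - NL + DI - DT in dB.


Step 1: SL = 170.8 + 10*log10(3931.1) = 206.75 dB
Step 2: SE = SL - TL - NL + DI - DT = 206.75 - 71 - 64 + 13 - 14 = 70.75

70.75 dB
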